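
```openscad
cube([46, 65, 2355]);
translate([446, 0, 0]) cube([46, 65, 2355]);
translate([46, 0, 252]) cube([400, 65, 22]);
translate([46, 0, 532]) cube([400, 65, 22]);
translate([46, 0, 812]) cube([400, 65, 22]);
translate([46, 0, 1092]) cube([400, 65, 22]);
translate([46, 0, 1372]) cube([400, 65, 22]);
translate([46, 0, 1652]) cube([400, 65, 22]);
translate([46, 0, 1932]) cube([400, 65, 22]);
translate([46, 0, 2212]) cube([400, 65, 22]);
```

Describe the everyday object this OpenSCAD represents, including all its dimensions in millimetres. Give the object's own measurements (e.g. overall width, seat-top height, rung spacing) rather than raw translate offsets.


A straight ladder. Two 46×65 mm vertical rails, 2355 mm tall, stand 492 mm apart (outside-to-outside) with their front faces coplanar on the −y side. 8 rungs, each 65 mm deep and 22 mm tall, span between the inner faces of the rails, front faces flush with the rails. The lowest rung's underside is at z = 252 mm and rungs are spaced 280 mm apart (underside to underside).


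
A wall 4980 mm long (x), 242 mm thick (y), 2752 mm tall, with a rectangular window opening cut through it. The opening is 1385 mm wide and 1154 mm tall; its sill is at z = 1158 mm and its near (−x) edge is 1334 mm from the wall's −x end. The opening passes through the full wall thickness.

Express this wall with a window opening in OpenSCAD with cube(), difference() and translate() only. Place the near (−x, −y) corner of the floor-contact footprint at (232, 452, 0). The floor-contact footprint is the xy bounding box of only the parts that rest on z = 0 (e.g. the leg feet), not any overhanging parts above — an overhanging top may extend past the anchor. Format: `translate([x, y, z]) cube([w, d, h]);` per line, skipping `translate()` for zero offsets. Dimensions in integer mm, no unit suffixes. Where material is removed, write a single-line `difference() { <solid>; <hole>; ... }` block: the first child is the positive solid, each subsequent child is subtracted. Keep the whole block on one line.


difference() { translate([232, 452, 0]) cube([4980, 242, 2752]); translate([1566, 452, 1158]) cube([1385, 242, 1154]); }


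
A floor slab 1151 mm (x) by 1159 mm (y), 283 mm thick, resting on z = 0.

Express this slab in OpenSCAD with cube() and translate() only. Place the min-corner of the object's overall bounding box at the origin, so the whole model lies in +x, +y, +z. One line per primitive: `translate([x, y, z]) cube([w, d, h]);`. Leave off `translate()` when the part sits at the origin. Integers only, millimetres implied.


cube([1151, 1159, 283]);


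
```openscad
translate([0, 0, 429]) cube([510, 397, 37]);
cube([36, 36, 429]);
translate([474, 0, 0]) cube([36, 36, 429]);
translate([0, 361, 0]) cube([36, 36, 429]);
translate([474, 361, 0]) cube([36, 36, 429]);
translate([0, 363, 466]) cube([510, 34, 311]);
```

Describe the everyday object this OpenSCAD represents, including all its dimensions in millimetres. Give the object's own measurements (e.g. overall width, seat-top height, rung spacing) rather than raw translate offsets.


A chair. The seat is a 510×397×37 mm slab with its top at z = 466 mm, on four 36×36 mm corner legs (flush with the seat edges, standing on z = 0). A flat backrest 34 mm thick, 311 mm tall, spans the full seat width and rises from the seat top along its +y edge, rear face flush with the rear of the seat.


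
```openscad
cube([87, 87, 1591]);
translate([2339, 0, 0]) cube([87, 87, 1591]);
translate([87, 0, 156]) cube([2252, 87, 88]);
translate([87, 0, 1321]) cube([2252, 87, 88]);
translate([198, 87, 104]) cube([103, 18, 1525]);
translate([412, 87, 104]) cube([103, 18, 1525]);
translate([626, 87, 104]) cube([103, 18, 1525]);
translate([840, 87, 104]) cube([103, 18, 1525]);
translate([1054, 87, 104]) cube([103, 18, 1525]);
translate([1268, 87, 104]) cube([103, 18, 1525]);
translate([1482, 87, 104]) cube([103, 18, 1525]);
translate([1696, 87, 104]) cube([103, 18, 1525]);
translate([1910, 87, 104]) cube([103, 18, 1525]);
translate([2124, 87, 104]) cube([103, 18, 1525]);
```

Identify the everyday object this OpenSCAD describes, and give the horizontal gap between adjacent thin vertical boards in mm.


A fence section. The picket gap is 111 mm.

Two posts, two rails, 10 pickets — a fence section. Span 2252 mm holds 10 pickets of 103 mm with 11 equal gaps: ⌊(2252 − 10·103) / 11⌋ = 111 mm.


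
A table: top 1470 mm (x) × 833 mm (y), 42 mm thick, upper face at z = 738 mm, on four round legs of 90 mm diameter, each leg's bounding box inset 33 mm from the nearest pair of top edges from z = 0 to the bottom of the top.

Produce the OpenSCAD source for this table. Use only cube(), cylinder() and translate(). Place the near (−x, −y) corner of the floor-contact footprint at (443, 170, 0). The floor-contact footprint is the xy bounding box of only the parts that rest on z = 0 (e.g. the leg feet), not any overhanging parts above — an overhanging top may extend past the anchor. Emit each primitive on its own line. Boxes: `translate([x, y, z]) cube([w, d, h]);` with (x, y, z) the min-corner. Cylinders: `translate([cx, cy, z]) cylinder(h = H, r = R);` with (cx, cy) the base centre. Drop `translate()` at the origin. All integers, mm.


translate([410, 137, 696]) cube([1470, 833, 42]);
translate([488, 215, 0]) cylinder(h = 696, r = 45);
translate([1802, 215, 0]) cylinder(h = 696, r = 45);
translate([488, 892, 0]) cylinder(h = 696, r = 45);
translate([1802, 892, 0]) cylinder(h = 696, r = 45);


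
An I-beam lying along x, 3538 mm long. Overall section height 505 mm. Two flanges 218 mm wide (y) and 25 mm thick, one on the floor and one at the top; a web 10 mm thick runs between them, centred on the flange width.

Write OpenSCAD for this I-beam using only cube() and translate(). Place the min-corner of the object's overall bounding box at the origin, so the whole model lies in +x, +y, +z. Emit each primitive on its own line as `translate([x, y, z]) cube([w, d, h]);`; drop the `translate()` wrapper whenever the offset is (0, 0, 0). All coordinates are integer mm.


cube([3538, 218, 25]);
translate([0, 104, 25]) cube([3538, 10, 455]);
translate([0, 0, 480]) cube([3538, 218, 25]);


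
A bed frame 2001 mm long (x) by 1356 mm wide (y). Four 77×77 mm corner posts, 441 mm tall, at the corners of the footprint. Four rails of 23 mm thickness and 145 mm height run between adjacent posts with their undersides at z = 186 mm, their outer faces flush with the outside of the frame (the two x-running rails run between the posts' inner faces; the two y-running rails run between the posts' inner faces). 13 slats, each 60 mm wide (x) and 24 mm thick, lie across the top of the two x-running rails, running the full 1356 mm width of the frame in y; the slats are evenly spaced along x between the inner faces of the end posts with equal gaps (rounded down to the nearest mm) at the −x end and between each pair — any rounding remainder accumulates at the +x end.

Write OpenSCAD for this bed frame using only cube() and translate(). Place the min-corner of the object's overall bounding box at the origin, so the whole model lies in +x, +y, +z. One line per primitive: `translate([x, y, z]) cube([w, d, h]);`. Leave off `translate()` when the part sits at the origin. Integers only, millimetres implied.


cube([77, 77, 441]);
translate([0, 1279, 0]) cube([77, 77, 441]);
translate([1924, 0, 0]) cube([77, 77, 441]);
translate([1924, 1279, 0]) cube([77, 77, 441]);
translate([77, 0, 186]) cube([1847, 23, 145]);
translate([77, 1333, 186]) cube([1847, 23, 145]);
translate([0, 77, 186]) cube([23, 1202, 145]);
translate([1978, 77, 186]) cube([23, 1202, 145]);
translate([153, 0, 331]) cube([60, 1356, 24]);
translate([289, 0, 331]) cube([60, 1356, 24]);
translate([425, 0, 331]) cube([60, 1356, 24]);
translate([561, 0, 331]) cube([60, 1356, 24]);
translate([697, 0, 331]) cube([60, 1356, 24]);
translate([833, 0, 331]) cube([60, 1356, 24]);
translate([969, 0, 331]) cube([60, 1356, 24]);
translate([1105, 0, 331]) cube([60, 1356, 24]);
translate([1241, 0, 331]) cube([60, 1356, 24]);
translate([1377, 0, 331]) cube([60, 1356, 24]);
translate([1513, 0, 331]) cube([60, 1356, 24]);
translate([1649, 0, 331]) cube([60, 1356, 24]);
translate([1785, 0, 331]) cube([60, 1356, 24]);


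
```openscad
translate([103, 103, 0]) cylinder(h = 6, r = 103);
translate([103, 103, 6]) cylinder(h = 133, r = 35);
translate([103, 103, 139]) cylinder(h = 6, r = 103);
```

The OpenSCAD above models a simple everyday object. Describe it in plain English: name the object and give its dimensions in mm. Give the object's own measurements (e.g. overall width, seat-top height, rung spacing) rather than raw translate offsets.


A spool: two coaxial disc flanges of radius 103 mm and thickness 6 mm, joined by a core cylinder of radius 35 mm and height 133 mm. The lower flange rests on z = 0 and the three cylinders share a vertical axis.


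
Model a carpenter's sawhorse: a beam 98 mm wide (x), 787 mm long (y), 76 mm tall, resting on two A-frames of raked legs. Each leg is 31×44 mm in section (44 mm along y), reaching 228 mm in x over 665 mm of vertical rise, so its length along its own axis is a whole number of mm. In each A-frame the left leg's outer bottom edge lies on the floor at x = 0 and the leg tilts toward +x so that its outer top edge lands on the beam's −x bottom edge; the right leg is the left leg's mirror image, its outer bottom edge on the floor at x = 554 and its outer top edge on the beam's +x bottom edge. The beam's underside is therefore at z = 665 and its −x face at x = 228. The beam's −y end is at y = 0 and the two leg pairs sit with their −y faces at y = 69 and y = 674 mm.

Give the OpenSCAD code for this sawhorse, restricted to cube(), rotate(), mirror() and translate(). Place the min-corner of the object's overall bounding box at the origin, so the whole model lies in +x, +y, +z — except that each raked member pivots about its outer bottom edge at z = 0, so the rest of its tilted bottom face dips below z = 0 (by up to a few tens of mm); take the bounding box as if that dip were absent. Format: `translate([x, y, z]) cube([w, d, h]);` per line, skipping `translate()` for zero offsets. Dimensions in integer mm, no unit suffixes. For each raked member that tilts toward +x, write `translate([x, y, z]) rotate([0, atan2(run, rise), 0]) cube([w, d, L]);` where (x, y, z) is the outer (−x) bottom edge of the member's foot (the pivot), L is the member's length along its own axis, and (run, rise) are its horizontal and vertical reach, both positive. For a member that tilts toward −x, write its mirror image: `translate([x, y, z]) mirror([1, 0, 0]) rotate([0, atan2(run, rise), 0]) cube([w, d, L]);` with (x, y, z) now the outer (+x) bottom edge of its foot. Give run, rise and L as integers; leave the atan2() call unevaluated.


translate([228, 0, 665]) cube([98, 787, 76]);
translate([0, 69, 0]) rotate([0, atan2(228, 665), 0]) cube([31, 44, 703]);
translate([554, 69, 0]) mirror([1, 0, 0]) rotate([0, atan2(228, 665), 0]) cube([31, 44, 703]);
translate([0, 674, 0]) rotate([0, atan2(228, 665), 0]) cube([31, 44, 703]);
translate([554, 674, 0]) mirror([1, 0, 0]) rotate([0, atan2(228, 665), 0]) cube([31, 44, 703]);


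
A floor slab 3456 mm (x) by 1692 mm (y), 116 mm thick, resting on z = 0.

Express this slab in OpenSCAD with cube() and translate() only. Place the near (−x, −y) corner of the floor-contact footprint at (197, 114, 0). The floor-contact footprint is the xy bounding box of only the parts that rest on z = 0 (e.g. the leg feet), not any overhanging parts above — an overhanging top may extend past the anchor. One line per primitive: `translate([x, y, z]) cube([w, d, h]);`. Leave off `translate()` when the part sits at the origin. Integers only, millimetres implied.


translate([197, 114, 0]) cube([3456, 1692, 116]);


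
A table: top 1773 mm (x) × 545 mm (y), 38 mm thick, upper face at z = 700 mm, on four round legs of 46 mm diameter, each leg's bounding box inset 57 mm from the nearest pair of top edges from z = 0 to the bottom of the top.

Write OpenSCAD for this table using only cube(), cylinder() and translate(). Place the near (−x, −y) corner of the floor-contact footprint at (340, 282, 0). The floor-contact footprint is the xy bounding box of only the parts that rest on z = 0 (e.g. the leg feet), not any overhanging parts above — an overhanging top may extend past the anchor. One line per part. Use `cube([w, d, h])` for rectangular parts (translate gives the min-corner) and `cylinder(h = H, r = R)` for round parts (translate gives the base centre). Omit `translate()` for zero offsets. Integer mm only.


translate([283, 225, 662]) cube([1773, 545, 38]);
translate([363, 305, 0]) cylinder(h = 662, r = 23);
translate([1976, 305, 0]) cylinder(h = 662, r = 23);
translate([363, 690, 0]) cylinder(h = 662, r = 23);
translate([1976, 690, 0]) cylinder(h = 662, r = 23);


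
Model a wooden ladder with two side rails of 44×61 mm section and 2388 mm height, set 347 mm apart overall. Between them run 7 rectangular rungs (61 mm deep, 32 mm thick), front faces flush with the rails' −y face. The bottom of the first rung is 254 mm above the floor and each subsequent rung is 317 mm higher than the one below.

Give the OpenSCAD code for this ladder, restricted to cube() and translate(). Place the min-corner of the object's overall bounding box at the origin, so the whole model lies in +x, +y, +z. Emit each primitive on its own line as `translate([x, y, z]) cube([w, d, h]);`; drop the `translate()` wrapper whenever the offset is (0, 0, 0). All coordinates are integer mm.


// rung span = 347 - 2*44 = 259
// rung[k] z = 254 + k*317
cube([44, 61, 2388]);
translate([303, 0, 0]) cube([44, 61, 2388]);
translate([44, 0, 254]) cube([259, 61, 32]);
translate([44, 0, 571]) cube([259, 61, 32]);
translate([44, 0, 888]) cube([259, 61, 32]);
translate([44, 0, 1205]) cube([259, 61, 32]);
translate([44, 0, 1522]) cube([259, 61, 32]);
translate([44, 0, 1839]) cube([259, 61, 32]);
translate([44, 0, 2156]) cube([259, 61, 32]);


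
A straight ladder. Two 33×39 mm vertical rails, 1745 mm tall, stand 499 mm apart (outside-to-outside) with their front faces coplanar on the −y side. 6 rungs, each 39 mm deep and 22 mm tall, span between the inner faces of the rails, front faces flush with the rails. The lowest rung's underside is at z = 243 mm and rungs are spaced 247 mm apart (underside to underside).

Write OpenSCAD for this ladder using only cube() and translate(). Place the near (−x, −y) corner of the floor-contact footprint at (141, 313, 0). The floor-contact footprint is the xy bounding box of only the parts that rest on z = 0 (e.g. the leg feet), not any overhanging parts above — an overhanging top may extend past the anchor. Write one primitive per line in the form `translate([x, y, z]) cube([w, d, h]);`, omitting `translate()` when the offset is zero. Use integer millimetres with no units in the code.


// rung span = 499 - 2*33 = 433
// rung[k] z = 243 + k*247
translate([141, 313, 0]) cube([33, 39, 1745]);
translate([607, 313, 0]) cube([33, 39, 1745]);
translate([174, 313, 243]) cube([433, 39, 22]);
translate([174, 313, 490]) cube([433, 39, 22]);
translate([174, 313, 737]) cube([433, 39, 22]);
translate([174, 313, 984]) cube([433, 39, 22]);
translate([174, 313, 1231]) cube([433, 39, 22]);
translate([174, 313, 1478]) cube([433, 39, 22]);


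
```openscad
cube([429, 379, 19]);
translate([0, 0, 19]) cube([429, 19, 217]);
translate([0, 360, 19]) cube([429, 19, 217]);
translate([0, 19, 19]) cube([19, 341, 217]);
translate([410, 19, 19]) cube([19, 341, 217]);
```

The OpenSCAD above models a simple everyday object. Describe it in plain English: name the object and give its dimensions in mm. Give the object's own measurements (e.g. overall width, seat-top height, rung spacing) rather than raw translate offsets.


An open-topped rectangular box: outside dimensions 429×379×236 mm, with a uniform wall and base thickness of 19 mm. The base is a full 429×379 slab on the floor; four walls sit on top of the base. The front and back walls (the −y and +y sides) span the full width; the two side walls fit between them.


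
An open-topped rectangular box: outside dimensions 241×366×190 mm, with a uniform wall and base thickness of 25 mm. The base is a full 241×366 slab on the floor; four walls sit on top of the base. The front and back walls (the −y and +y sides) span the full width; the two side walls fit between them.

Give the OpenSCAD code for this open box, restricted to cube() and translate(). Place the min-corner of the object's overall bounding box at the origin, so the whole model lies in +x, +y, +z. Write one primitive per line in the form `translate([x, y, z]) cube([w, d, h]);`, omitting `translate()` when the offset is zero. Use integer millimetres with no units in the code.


cube([241, 366, 25]);
translate([0, 0, 25]) cube([241, 25, 165]);
translate([0, 341, 25]) cube([241, 25, 165]);
translate([0, 25, 25]) cube([25, 316, 165]);
translate([216, 25, 25]) cube([25, 316, 165]);


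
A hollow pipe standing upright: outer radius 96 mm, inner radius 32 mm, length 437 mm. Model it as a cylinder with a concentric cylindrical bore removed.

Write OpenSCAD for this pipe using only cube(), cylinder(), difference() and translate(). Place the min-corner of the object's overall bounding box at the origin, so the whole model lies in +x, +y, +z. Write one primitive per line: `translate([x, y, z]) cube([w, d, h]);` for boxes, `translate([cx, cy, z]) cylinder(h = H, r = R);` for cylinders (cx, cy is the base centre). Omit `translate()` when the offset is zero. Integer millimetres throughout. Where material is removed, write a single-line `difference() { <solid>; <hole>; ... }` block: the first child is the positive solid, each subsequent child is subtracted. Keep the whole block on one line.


difference() { translate([96, 96, 0]) cylinder(h = 437, r = 96); translate([96, 96, 0]) cylinder(h = 437, r = 32); }


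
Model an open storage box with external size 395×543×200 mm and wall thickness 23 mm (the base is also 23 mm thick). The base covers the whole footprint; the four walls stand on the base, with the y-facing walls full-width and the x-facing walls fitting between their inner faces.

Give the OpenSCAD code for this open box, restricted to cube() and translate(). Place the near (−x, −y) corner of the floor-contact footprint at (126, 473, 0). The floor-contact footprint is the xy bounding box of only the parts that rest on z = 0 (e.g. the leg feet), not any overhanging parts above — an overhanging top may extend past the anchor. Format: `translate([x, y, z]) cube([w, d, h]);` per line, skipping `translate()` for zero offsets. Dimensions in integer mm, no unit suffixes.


translate([126, 473, 0]) cube([395, 543, 23]);
translate([126, 473, 23]) cube([395, 23, 177]);
translate([126, 993, 23]) cube([395, 23, 177]);
translate([126, 496, 23]) cube([23, 497, 177]);
translate([498, 496, 23]) cube([23, 497, 177]);


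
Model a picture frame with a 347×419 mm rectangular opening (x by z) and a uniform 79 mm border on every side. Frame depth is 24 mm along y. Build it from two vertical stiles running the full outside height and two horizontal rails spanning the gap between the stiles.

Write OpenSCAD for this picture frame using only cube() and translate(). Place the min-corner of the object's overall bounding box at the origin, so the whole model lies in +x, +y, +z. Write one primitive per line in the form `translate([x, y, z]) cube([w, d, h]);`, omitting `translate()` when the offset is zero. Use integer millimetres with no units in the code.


cube([79, 24, 577]);
translate([426, 0, 0]) cube([79, 24, 577]);
translate([79, 0, 0]) cube([347, 24, 79]);
translate([79, 0, 498]) cube([347, 24, 79]);


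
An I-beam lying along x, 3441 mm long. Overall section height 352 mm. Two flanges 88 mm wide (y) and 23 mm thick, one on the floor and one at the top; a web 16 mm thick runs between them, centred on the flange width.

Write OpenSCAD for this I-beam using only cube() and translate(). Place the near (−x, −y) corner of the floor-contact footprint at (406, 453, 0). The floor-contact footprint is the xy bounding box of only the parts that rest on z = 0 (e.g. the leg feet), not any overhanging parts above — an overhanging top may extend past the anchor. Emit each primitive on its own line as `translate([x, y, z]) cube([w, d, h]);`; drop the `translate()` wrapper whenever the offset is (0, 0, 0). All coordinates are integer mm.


translate([406, 453, 0]) cube([3441, 88, 23]);
translate([406, 489, 23]) cube([3441, 16, 306]);
translate([406, 453, 329]) cube([3441, 88, 23]);


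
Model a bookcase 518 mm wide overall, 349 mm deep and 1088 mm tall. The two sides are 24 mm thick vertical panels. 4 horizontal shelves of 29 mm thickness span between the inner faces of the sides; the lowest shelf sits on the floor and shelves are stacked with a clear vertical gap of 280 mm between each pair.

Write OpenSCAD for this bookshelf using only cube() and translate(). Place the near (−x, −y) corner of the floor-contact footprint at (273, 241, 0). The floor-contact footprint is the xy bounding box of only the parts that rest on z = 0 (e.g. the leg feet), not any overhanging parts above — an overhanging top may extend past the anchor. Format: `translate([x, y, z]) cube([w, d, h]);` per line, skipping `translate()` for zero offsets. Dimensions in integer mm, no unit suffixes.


translate([273, 241, 0]) cube([24, 349, 1088]);
translate([767, 241, 0]) cube([24, 349, 1088]);
translate([297, 241, 0]) cube([470, 349, 29]);
translate([297, 241, 309]) cube([470, 349, 29]);
translate([297, 241, 618]) cube([470, 349, 29]);
translate([297, 241, 927]) cube([470, 349, 29]);


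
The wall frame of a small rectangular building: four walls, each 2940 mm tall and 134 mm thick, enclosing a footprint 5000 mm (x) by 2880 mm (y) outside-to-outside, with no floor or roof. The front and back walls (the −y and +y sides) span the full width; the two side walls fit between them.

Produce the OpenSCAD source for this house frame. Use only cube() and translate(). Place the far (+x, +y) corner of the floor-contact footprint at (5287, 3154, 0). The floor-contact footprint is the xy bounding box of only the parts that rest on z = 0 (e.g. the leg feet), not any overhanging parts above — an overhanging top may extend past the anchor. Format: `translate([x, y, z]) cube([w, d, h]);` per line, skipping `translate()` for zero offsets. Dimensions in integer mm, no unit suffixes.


translate([287, 274, 0]) cube([5000, 134, 2940]);
translate([287, 3020, 0]) cube([5000, 134, 2940]);
translate([287, 408, 0]) cube([134, 2612, 2940]);
translate([5153, 408, 0]) cube([134, 2612, 2940]);


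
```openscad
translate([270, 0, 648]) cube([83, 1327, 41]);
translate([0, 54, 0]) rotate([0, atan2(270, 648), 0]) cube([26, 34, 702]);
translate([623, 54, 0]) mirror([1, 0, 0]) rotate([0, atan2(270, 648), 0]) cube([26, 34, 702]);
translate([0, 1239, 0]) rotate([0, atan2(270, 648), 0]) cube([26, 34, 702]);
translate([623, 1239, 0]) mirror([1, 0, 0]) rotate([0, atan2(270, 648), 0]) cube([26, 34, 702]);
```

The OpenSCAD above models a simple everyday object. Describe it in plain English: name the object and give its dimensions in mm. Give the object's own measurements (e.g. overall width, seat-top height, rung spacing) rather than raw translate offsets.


A sawhorse. A 83×1327×41 mm beam (x, y, z) sits on two A-frame leg pairs. Each pair is two raked legs of 26×34 mm section (34 mm along y) splaying symmetrically in x. Each leg rises 648 mm vertically over 270 mm of horizontal reach and is 702 mm long along its own axis. Every leg's outer bottom edge rests on the floor and its outer top edge meets a bottom edge of the beam — the left legs (tilting toward +x) meet the beam's −x bottom edge, the right legs (their mirror images, tilting toward −x) meet its +x bottom edge — so the leg tops tuck under the beam, the beam's underside is 648 mm above the floor, and the feet are 623 mm apart outside-to-outside with the beam centred between them. The two leg pairs are set in 54 mm from either end of the beam.


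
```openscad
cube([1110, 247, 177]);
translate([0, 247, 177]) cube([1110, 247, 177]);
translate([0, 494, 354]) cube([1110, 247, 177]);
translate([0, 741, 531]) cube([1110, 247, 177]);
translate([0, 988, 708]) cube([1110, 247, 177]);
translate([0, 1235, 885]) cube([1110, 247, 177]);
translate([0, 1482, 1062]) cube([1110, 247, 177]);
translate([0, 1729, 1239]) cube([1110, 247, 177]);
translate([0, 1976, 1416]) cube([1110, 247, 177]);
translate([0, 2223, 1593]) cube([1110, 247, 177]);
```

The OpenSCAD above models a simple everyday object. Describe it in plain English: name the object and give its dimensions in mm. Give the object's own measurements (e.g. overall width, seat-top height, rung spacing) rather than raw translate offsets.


A straight staircase of 10 solid steps. Each step is 1110 mm wide (x), 247 mm deep (y, the going) and 177 mm tall (the rise). The first step rests on the floor; each subsequent step sits one going further in +y and one rise higher in +z, directly behind and above the previous step with no overlap.


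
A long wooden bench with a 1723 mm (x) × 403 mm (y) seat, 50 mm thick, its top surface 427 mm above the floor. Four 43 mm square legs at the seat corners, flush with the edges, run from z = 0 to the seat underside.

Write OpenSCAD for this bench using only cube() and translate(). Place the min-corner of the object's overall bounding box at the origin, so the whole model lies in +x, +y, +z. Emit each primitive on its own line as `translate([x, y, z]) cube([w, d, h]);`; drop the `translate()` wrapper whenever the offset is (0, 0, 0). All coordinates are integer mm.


translate([0, 0, 377]) cube([1723, 403, 50]);
cube([43, 43, 377]);
translate([0, 360, 0]) cube([43, 43, 377]);
translate([1680, 0, 0]) cube([43, 43, 377]);
translate([1680, 360, 0]) cube([43, 43, 377]);


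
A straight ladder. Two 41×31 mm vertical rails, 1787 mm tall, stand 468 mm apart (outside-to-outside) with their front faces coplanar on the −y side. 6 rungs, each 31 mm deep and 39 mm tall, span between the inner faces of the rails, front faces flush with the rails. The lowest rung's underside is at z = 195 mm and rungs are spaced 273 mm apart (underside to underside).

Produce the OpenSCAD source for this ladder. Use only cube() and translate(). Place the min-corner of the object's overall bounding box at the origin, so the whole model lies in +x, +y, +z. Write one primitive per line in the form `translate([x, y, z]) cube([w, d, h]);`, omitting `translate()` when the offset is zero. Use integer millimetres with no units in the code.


cube([41, 31, 1787]);
translate([427, 0, 0]) cube([41, 31, 1787]);
translate([41, 0, 195]) cube([386, 31, 39]);
translate([41, 0, 468]) cube([386, 31, 39]);
translate([41, 0, 741]) cube([386, 31, 39]);
translate([41, 0, 1014]) cube([386, 31, 39]);
translate([41, 0, 1287]) cube([386, 31, 39]);
translate([41, 0, 1560]) cube([386, 31, 39]);


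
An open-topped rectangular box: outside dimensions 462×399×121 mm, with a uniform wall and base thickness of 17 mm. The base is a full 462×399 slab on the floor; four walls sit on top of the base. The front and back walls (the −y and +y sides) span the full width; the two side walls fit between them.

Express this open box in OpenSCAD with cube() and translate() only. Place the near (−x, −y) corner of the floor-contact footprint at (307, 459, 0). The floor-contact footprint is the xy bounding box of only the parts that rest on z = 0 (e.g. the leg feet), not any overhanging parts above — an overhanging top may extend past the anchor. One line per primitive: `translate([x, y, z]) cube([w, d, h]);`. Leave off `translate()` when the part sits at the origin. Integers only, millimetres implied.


translate([307, 459, 0]) cube([462, 399, 17]);
translate([307, 459, 17]) cube([462, 17, 104]);
translate([307, 841, 17]) cube([462, 17, 104]);
translate([307, 476, 17]) cube([17, 365, 104]);
translate([752, 476, 17]) cube([17, 365, 104]);


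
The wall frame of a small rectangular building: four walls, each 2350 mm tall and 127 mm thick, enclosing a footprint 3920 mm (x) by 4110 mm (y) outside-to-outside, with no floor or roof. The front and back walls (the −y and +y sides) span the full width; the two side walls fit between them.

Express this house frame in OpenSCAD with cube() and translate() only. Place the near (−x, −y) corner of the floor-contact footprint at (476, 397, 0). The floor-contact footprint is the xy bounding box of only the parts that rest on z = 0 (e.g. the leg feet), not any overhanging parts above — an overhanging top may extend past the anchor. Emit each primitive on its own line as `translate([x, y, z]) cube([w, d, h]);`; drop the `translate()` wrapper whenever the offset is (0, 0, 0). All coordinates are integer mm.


translate([476, 397, 0]) cube([3920, 127, 2350]);
translate([476, 4380, 0]) cube([3920, 127, 2350]);
translate([476, 524, 0]) cube([127, 3856, 2350]);
translate([4269, 524, 0]) cube([127, 3856, 2350]);


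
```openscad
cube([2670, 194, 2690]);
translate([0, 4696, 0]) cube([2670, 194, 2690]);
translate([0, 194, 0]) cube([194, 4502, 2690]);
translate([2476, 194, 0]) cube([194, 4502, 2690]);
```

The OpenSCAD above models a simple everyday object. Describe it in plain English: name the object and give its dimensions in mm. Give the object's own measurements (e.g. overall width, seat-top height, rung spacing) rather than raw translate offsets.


The wall frame of a small rectangular building: four walls, each 2690 mm tall and 194 mm thick, enclosing a footprint 2670 mm (x) by 4890 mm (y) outside-to-outside, with no floor or roof. The front and back walls (the −y and +y sides) span the full width; the two side walls fit between them.


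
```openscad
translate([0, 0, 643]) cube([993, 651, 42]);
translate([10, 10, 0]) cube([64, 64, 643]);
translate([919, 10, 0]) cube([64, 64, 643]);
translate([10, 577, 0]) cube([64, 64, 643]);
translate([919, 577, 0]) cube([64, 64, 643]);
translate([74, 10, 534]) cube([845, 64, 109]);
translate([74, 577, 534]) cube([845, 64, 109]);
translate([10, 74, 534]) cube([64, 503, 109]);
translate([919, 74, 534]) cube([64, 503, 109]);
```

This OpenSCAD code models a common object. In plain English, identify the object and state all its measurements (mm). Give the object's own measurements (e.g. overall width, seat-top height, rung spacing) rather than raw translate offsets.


A rectangular dining table. The top is 993×651×42 mm with its upper surface at z = 685 mm. It stands on four 64×64 mm square legs, each inset 10 mm from the nearest pair of top edges, running from the floor to the underside of the top. Four apron rails, 64 mm thick and 109 mm tall, run between adjacent legs with their top edges flush with the underside of the top and their outer faces flush with the legs' outer faces.


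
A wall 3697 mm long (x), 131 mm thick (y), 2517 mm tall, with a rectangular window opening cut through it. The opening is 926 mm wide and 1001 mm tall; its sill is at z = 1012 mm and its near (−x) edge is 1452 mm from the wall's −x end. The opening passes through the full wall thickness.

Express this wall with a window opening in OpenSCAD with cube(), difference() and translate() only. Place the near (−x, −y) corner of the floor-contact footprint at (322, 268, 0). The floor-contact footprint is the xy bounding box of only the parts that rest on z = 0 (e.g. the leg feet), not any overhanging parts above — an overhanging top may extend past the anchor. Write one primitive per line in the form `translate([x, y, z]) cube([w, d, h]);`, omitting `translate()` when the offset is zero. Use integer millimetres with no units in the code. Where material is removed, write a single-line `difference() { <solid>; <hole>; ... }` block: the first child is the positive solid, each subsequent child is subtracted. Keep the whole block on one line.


difference() { translate([322, 268, 0]) cube([3697, 131, 2517]); translate([1774, 268, 1012]) cube([926, 131, 1001]); }


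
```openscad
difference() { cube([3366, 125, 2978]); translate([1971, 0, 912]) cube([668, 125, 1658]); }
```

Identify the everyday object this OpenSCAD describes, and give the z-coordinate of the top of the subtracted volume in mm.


A wall with a window opening. The window head height is 2570 mm.

A wall with a rectangular opening subtracted — a window. Sill at z = 912, opening 1658 mm tall, so the head is at 912 + 1658 = 2570 mm.


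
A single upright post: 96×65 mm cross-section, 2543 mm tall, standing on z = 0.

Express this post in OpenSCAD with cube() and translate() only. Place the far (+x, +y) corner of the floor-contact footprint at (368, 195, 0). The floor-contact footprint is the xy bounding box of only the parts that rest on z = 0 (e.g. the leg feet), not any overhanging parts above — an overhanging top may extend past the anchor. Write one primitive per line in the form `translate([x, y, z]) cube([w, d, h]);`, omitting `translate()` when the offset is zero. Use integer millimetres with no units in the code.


translate([272, 130, 0]) cube([96, 65, 2543]);


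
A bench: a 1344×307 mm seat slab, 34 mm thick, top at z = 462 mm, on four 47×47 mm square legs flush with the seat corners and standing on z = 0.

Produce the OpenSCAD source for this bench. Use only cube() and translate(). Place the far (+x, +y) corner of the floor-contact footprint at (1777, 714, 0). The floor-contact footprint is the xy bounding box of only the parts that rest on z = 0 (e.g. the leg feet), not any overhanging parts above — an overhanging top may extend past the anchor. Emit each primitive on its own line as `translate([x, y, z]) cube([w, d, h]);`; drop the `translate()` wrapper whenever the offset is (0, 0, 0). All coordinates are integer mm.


translate([433, 407, 428]) cube([1344, 307, 34]);
translate([433, 407, 0]) cube([47, 47, 428]);
translate([433, 667, 0]) cube([47, 47, 428]);
translate([1730, 407, 0]) cube([47, 47, 428]);
translate([1730, 667, 0]) cube([47, 47, 428]);


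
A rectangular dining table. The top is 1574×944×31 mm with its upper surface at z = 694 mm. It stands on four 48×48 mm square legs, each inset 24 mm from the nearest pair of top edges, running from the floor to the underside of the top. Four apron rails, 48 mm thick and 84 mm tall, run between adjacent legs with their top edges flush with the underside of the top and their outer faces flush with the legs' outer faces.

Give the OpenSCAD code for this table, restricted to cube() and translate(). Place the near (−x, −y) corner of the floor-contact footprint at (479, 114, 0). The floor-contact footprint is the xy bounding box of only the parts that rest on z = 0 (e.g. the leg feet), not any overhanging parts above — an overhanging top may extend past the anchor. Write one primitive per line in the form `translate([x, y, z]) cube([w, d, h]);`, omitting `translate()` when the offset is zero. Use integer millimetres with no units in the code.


translate([455, 90, 663]) cube([1574, 944, 31]);
translate([479, 114, 0]) cube([48, 48, 663]);
translate([1957, 114, 0]) cube([48, 48, 663]);
translate([479, 962, 0]) cube([48, 48, 663]);
translate([1957, 962, 0]) cube([48, 48, 663]);
translate([527, 114, 579]) cube([1430, 48, 84]);
translate([527, 962, 579]) cube([1430, 48, 84]);
translate([479, 162, 579]) cube([48, 800, 84]);
translate([1957, 162, 579]) cube([48, 800, 84]);


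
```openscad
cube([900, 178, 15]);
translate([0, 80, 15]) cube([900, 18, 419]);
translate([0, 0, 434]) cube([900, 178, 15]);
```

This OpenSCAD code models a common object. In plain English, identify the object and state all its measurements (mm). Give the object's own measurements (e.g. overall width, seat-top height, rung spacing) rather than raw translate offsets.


An I-beam lying along x, 900 mm long. Overall section height 449 mm. Two flanges 178 mm wide (y) and 15 mm thick, one on the floor and one at the top; a web 18 mm thick runs between them, centred on the flange width.


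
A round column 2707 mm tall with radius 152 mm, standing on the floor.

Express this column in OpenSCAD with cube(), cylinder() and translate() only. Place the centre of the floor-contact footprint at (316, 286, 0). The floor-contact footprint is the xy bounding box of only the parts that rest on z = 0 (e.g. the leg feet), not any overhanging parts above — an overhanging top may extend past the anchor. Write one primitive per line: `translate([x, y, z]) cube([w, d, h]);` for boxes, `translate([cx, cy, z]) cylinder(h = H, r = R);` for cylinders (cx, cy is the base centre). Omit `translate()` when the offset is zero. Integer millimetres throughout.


translate([316, 286, 0]) cylinder(h = 2707, r = 152);


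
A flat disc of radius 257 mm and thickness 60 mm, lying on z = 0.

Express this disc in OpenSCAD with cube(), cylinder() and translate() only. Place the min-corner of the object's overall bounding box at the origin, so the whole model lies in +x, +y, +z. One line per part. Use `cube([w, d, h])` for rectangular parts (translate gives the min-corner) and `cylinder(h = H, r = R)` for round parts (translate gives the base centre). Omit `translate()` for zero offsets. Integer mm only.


translate([257, 257, 0]) cylinder(h = 60, r = 257);


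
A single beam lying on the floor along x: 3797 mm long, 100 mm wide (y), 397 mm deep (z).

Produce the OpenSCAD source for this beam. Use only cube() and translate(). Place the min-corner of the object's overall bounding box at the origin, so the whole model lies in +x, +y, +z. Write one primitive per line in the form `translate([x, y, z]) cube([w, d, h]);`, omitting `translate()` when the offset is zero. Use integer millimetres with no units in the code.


cube([3797, 100, 397]);


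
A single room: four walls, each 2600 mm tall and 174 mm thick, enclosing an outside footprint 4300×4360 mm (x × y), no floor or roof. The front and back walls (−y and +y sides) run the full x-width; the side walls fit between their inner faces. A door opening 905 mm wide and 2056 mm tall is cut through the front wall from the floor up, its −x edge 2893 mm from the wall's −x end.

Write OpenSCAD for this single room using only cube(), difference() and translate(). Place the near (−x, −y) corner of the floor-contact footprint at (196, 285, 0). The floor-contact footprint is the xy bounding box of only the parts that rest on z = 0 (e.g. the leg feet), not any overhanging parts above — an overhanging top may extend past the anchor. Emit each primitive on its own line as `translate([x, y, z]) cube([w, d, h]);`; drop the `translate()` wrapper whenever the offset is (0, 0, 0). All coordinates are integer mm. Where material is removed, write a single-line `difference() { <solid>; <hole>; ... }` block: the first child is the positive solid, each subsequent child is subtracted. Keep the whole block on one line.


difference() { translate([196, 285, 0]) cube([4300, 174, 2600]); translate([3089, 285, 0]) cube([905, 174, 2056]); }
translate([196, 4471, 0]) cube([4300, 174, 2600]);
translate([196, 459, 0]) cube([174, 4012, 2600]);
translate([4322, 459, 0]) cube([174, 4012, 2600]);


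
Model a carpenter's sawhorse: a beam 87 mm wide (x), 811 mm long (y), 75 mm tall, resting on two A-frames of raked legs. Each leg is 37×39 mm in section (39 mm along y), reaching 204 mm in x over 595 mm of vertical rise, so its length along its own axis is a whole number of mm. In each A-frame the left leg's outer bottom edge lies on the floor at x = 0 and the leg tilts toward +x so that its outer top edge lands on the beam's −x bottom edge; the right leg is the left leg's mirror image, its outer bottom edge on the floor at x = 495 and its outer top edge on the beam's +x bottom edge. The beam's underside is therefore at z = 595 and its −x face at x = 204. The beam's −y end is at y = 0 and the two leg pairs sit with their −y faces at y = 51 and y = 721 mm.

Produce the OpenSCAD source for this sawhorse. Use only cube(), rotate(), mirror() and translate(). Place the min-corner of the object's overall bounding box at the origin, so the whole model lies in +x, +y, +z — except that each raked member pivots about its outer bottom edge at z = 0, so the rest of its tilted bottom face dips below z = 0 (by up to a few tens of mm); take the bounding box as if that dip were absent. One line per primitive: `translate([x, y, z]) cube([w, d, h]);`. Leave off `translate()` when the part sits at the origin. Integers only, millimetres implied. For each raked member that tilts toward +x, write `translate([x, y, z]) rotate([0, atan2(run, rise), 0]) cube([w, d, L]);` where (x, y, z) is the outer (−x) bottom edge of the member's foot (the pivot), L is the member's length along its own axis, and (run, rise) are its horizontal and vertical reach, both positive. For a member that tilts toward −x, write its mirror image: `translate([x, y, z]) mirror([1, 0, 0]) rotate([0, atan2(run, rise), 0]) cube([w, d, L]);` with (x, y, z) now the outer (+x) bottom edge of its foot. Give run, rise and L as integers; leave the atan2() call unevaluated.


// leg length = √(204² + 595²) = 629
// right-leg outer foot x = 2·204 + 87 = 495
// beam min-corner = (204, 0, 595)
translate([204, 0, 595]) cube([87, 811, 75]);
translate([0, 51, 0]) rotate([0, atan2(204, 595), 0]) cube([37, 39, 629]);
translate([495, 51, 0]) mirror([1, 0, 0]) rotate([0, atan2(204, 595), 0]) cube([37, 39, 629]);
translate([0, 721, 0]) rotate([0, atan2(204, 595), 0]) cube([37, 39, 629]);
translate([495, 721, 0]) mirror([1, 0, 0]) rotate([0, atan2(204, 595), 0]) cube([37, 39, 629]);
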